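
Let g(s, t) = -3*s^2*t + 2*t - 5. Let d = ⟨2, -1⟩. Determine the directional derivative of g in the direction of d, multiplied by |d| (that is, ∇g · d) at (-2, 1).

∂g/∂s = -6*s*t
∂g/∂t = -3*s^2 + 2
∇g at (-2, 1) = (12, -10)
∇g · d = (12)(2) + (-10)(-1) = 34

34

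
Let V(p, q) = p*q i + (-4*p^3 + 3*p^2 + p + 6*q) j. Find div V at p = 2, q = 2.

8

∂V₁/∂p = q
∂V₂/∂q = 6
∇·V = q + 6
At (2, 2): 8.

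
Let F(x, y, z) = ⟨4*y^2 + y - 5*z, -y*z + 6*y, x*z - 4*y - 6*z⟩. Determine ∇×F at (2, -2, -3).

(-6, -2, 15)

(∇×F)₁ = ∂F₃/∂y − ∂F₂/∂z = y - 4
(∇×F)₂ = ∂F₁/∂z − ∂F₃/∂x = -z - 5
(∇×F)₃ = ∂F₂/∂x − ∂F₁/∂y = -8*y - 1
∇×F = (y - 4, -z - 5, -8*y - 1)
At (2, -2, -3): (-6, -2, 15).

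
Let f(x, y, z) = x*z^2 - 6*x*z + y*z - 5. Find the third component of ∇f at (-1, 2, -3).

(∇f)_3 = ∂f/∂z = 2*x*z - 6*x + y
At (-1, 2, -3): 14.

14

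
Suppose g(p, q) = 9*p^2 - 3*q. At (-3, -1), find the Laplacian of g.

∂²g/∂p² = 18
∂²g/∂q² = 0
∇²g = 18
At (-3, -1): 18.

18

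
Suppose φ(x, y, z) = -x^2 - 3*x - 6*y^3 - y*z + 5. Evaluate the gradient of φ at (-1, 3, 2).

∂φ/∂x = -2*x - 3
∂φ/∂y = -18*y^2 - z
∂φ/∂z = -y
∇φ = (-2*x - 3, -18*y^2 - z, -y)
At (-1, 3, 2): (-1, -164, -3).

(-1, -164, -3)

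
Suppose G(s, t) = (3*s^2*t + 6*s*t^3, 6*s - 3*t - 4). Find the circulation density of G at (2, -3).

-330

∂G₂/∂s = 6
∂G₁/∂t = 3*s^2 + 18*s*t^2
Scalar curl = -3*s^2 - 18*s*t^2 + 6
At (2, -3): -330.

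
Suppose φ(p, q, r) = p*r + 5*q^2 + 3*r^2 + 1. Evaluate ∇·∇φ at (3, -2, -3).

∂²φ/∂p² = 0
∂²φ/∂q² = 10
∂²φ/∂r² = 6
∇²φ = 16
At (3, -2, -3): 16.

16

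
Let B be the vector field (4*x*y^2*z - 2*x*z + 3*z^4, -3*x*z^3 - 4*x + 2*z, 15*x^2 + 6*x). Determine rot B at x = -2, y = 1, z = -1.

(-20, 38, -17)

(∇×B)₁ = ∂B₃/∂y − ∂B₂/∂z = 9*x*z^2 - 2
(∇×B)₂ = ∂B₁/∂z − ∂B₃/∂x = 4*x*y^2 - 32*x + 12*z^3 - 6
(∇×B)₃ = ∂B₂/∂x − ∂B₁/∂y = -8*x*y*z - 3*z^3 - 4
∇×B = (9*x*z^2 - 2, 4*x*y^2 - 32*x + 12*z^3 - 6, -8*x*y*z - 3*z^3 - 4)
At (-2, 1, -1): (-20, 38, -17).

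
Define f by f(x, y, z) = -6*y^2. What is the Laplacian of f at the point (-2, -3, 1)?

-12

∂²f/∂x² = 0
∂²f/∂y² = -12
∂²f/∂z² = 0
∇²f = -12
At (-2, -3, 1): -12.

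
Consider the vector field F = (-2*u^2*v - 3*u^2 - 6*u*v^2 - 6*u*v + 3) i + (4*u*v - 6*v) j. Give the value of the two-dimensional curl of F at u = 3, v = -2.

-44

∂F₂/∂u = 4*v
∂F₁/∂v = -2*u^2 - 12*u*v - 6*u
Scalar curl = 2*u^2 + 12*u*v + 6*u + 4*v
At (3, -2): -44.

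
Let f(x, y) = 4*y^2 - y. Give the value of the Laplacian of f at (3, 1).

8

∂²f/∂x² = 0
∂²f/∂y² = 8
∇²f = 8
At (3, 1): 8.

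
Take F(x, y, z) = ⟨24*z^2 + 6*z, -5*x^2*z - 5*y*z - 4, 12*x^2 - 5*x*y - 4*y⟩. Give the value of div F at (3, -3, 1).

-5

∂F₁/∂x = 0
∂F₂/∂y = -5*z
∂F₃/∂z = 0
∇·F = -5*z
At (3, -3, 1): -5.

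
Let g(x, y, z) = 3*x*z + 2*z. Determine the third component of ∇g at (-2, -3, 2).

-4

(∇g)_3 = ∂g/∂z = 3*x + 2
At (-2, -3, 2): -4.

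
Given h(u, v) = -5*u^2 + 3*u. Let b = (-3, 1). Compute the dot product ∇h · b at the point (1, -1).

21

∂h/∂u = -10*u + 3
∂h/∂v = 0
∇h at (1, -1) = (-7, 0)
∇h · b = (-7)(-3) + (0)(1) = 21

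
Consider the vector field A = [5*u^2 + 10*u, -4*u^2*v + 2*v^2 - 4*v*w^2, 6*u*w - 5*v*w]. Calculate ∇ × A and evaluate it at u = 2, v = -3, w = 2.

(∇×A)₁ = ∂A₃/∂v − ∂A₂/∂w = 8*v*w - 5*w
(∇×A)₂ = ∂A₁/∂w − ∂A₃/∂u = -6*w
(∇×A)₃ = ∂A₂/∂u − ∂A₁/∂v = -8*u*v
∇×A = (8*v*w - 5*w, -6*w, -8*u*v)
At (2, -3, 2): (-58, -12, 48).

(-58, -12, 48)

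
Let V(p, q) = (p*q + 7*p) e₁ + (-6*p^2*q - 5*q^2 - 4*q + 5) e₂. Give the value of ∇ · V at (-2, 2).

∂V₁/∂p = q + 7
∂V₂/∂q = -6*p^2 - 10*q - 4
∇·V = -6*p^2 - 9*q + 3
At (-2, 2): -39.

-39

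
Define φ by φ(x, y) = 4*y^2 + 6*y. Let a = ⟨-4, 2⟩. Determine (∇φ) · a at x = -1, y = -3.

∂φ/∂x = 0
∂φ/∂y = 8*y + 6
∇φ at (-1, -3) = (0, -18)
∇φ · a = (0)(-4) + (-18)(2) = -36

-36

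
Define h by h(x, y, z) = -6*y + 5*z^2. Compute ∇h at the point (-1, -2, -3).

(0, -6, -30)

∂h/∂x = 0
∂h/∂y = -6
∂h/∂z = 10*z
∇h = (0, -6, 10*z)
At (-1, -2, -3): (0, -6, -30).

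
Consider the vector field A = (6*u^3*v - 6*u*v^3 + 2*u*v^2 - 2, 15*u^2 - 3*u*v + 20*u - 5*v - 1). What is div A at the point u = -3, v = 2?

288

∂A₁/∂u = 18*u^2*v - 6*v^3 + 2*v^2
∂A₂/∂v = -3*u - 5
∇·A = 18*u^2*v - 3*u - 6*v^3 + 2*v^2 - 5
At (-3, 2): 288.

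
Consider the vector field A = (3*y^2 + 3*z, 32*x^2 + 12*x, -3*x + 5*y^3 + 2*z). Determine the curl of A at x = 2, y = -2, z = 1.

(60, 6, 152)

(∇×A)₁ = ∂A₃/∂y − ∂A₂/∂z = 15*y^2
(∇×A)₂ = ∂A₁/∂z − ∂A₃/∂x = 6
(∇×A)₃ = ∂A₂/∂x − ∂A₁/∂y = 64*x - 6*y + 12
∇×A = (15*y^2, 6, 64*x - 6*y + 12)
At (2, -2, 1): (60, 6, 152).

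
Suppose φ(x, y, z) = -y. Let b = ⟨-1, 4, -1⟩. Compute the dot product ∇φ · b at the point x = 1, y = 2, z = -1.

∂φ/∂x = 0
∂φ/∂y = -1
∂φ/∂z = 0
∇φ at (1, 2, -1) = (0, -1, 0)
∇φ · b = (0)(-1) + (-1)(4) + (0)(-1) = -4

-4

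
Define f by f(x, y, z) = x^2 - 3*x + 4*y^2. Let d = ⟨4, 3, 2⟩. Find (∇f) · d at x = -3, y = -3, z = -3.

∂f/∂x = 2*x - 3
∂f/∂y = 8*y
∂f/∂z = 0
∇f at (-3, -3, -3) = (-9, -24, 0)
∇f · d = (-9)(4) + (-24)(3) + (0)(2) = -108

-108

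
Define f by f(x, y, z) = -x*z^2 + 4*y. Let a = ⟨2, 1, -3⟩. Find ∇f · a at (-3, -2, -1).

20

∂f/∂x = -z^2
∂f/∂y = 4
∂f/∂z = -2*x*z
∇f at (-3, -2, -1) = (-1, 4, -6)
∇f · a = (-1)(2) + (4)(1) + (-6)(-3) = 20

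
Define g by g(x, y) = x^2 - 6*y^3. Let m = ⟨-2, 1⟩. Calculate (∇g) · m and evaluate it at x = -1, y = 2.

-68

∂g/∂x = 2*x
∂g/∂y = -18*y^2
∇g at (-1, 2) = (-2, -72)
∇g · m = (-2)(-2) + (-72)(1) = -68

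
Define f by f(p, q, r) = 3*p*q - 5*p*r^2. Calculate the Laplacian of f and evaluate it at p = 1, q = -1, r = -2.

∂²f/∂p² = 0
∂²f/∂q² = 0
∂²f/∂r² = -10*p
∇²f = -10*p
At (1, -1, -2): -10.

-10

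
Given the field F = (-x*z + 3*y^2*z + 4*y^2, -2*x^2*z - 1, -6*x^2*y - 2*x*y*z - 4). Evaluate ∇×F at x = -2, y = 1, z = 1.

(-12, -17, -6)

(∇×F)₁ = ∂F₃/∂y − ∂F₂/∂z = -4*x^2 - 2*x*z
(∇×F)₂ = ∂F₁/∂z − ∂F₃/∂x = 12*x*y - x + 3*y^2 + 2*y*z
(∇×F)₃ = ∂F₂/∂x − ∂F₁/∂y = -4*x*z - 6*y*z - 8*y
∇×F = (-4*x^2 - 2*x*z, 12*x*y - x + 3*y^2 + 2*y*z, -4*x*z - 6*y*z - 8*y)
At (-2, 1, 1): (-12, -17, -6).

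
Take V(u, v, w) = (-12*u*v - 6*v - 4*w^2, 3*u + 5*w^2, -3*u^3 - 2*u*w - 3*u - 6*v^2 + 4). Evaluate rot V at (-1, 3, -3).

(∇×V)₁ = ∂V₃/∂v − ∂V₂/∂w = -12*v - 10*w
(∇×V)₂ = ∂V₁/∂w − ∂V₃/∂u = 9*u^2 - 6*w + 3
(∇×V)₃ = ∂V₂/∂u − ∂V₁/∂v = 12*u + 9
∇×V = (-12*v - 10*w, 9*u^2 - 6*w + 3, 12*u + 9)
At (-1, 3, -3): (-6, 30, -3).

(-6, 30, -3)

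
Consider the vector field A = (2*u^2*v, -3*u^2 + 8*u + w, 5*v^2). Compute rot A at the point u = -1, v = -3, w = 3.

(-31, 0, 12)

(∇×A)₁ = ∂A₃/∂v − ∂A₂/∂w = 10*v - 1
(∇×A)₂ = ∂A₁/∂w − ∂A₃/∂u = 0
(∇×A)₃ = ∂A₂/∂u − ∂A₁/∂v = -2*u^2 - 6*u + 8
∇×A = (10*v - 1, 0, -2*u^2 - 6*u + 8)
At (-1, -3, 3): (-31, 0, 12).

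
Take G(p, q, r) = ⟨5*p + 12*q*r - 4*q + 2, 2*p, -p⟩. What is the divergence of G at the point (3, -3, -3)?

5

∂G₁/∂p = 5
∂G₂/∂q = 0
∂G₃/∂r = 0
∇·G = 5
At (3, -3, -3): 5.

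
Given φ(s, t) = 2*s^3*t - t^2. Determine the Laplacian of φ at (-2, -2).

∂²φ/∂s² = 12*s*t
∂²φ/∂t² = -2
∇²φ = 12*s*t - 2
At (-2, -2): 46.

46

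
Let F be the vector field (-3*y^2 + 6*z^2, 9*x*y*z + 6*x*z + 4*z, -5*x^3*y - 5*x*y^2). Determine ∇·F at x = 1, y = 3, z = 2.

∂F₁/∂x = 0
∂F₂/∂y = 9*x*z
∂F₃/∂z = 0
∇·F = 9*x*z
At (1, 3, 2): 18.

18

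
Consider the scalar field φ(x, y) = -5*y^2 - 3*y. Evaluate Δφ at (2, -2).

-10

∂²φ/∂x² = 0
∂²φ/∂y² = -10
∇²φ = -10
At (2, -2): -10.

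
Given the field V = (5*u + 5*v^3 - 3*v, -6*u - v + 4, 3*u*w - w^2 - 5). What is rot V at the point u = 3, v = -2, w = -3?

(0, 9, -63)

(∇×V)₁ = ∂V₃/∂v − ∂V₂/∂w = 0
(∇×V)₂ = ∂V₁/∂w − ∂V₃/∂u = -3*w
(∇×V)₃ = ∂V₂/∂u − ∂V₁/∂v = -15*v^2 - 3
∇×V = (0, -3*w, -15*v^2 - 3)
At (3, -2, -3): (0, 9, -63).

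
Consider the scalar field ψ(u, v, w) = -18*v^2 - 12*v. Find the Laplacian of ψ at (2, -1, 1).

-36

∂²ψ/∂u² = 0
∂²ψ/∂v² = -36
∂²ψ/∂w² = 0
∇²ψ = -36
At (2, -1, 1): -36.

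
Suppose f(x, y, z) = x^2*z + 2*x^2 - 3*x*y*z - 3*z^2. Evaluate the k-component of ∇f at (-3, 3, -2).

48

(∇f)_3 = ∂f/∂z = x^2 - 3*x*y - 6*z
At (-3, 3, -2): 48.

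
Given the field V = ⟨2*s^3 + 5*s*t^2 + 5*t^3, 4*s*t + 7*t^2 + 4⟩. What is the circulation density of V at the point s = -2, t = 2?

-12

∂V₂/∂s = 4*t
∂V₁/∂t = 10*s*t + 15*t^2
Scalar curl = -10*s*t - 15*t^2 + 4*t
At (-2, 2): -12.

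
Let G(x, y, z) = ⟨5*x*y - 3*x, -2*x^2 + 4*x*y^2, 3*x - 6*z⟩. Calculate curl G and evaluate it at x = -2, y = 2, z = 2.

(∇×G)₁ = ∂G₃/∂y − ∂G₂/∂z = 0
(∇×G)₂ = ∂G₁/∂z − ∂G₃/∂x = -3
(∇×G)₃ = ∂G₂/∂x − ∂G₁/∂y = -9*x + 4*y^2
∇×G = (0, -3, -9*x + 4*y^2)
At (-2, 2, 2): (0, -3, 34).

(0, -3, 34)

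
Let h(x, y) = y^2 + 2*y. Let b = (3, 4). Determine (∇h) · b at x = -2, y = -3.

-16

∂h/∂x = 0
∂h/∂y = 2*y + 2
∇h at (-2, -3) = (0, -4)
∇h · b = (0)(3) + (-4)(4) = -16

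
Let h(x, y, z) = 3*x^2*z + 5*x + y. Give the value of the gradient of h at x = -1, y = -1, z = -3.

∂h/∂x = 6*x*z + 5
∂h/∂y = 1
∂h/∂z = 3*x^2
∇h = (6*x*z + 5, 1, 3*x^2)
At (-1, -1, -3): (23, 1, 3).

(23, 1, 3)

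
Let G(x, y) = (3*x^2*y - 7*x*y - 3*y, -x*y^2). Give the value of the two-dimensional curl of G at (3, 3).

-12

∂G₂/∂x = -y^2
∂G₁/∂y = 3*x^2 - 7*x - 3
Scalar curl = -3*x^2 + 7*x - y^2 + 3
At (3, 3): -12.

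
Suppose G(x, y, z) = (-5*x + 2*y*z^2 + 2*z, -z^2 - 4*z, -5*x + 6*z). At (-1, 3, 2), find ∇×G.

(8, 31, -8)

(∇×G)₁ = ∂G₃/∂y − ∂G₂/∂z = 2*z + 4
(∇×G)₂ = ∂G₁/∂z − ∂G₃/∂x = 4*y*z + 7
(∇×G)₃ = ∂G₂/∂x − ∂G₁/∂y = -2*z^2
∇×G = (2*z + 4, 4*y*z + 7, -2*z^2)
At (-1, 3, 2): (8, 31, -8).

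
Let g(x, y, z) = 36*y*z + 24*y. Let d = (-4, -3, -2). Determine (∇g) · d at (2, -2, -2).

∂g/∂x = 0
∂g/∂y = 36*z + 24
∂g/∂z = 36*y
∇g at (2, -2, -2) = (0, -48, -72)
∇g · d = (0)(-4) + (-48)(-3) + (-72)(-2) = 288

288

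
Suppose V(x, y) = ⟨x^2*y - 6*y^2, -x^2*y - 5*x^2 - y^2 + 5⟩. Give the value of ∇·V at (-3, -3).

∂V₁/∂x = 2*x*y
∂V₂/∂y = -x^2 - 2*y
∇·V = -x^2 + 2*x*y - 2*y
At (-3, -3): 15.

15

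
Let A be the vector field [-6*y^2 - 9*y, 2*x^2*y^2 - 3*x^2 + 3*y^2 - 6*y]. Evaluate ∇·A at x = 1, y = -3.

-36

∂A₁/∂x = 0
∂A₂/∂y = 4*x^2*y + 6*y - 6
∇·A = 4*x^2*y + 6*y - 6
At (1, -3): -36.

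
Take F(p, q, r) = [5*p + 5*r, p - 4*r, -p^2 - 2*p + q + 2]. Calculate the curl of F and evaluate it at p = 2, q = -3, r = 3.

(∇×F)₁ = ∂F₃/∂q − ∂F₂/∂r = 5
(∇×F)₂ = ∂F₁/∂r − ∂F₃/∂p = 2*p + 7
(∇×F)₃ = ∂F₂/∂p − ∂F₁/∂q = 1
∇×F = (5, 2*p + 7, 1)
At (2, -3, 3): (5, 11, 1).

(5, 11, 1)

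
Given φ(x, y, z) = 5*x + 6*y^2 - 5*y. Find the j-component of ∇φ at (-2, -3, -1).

(∇φ)_2 = ∂φ/∂y = 12*y - 5
At (-2, -3, -1): -41.

-41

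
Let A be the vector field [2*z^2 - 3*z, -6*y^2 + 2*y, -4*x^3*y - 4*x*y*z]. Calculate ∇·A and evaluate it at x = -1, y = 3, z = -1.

∂A₁/∂x = 0
∂A₂/∂y = -12*y + 2
∂A₃/∂z = -4*x*y
∇·A = -4*x*y - 12*y + 2
At (-1, 3, -1): -22.

-22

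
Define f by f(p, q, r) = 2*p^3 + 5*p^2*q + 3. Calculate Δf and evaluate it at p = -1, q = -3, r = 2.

∂²f/∂p² = 2*(6*p + 5*q)
∂²f/∂q² = 0
∂²f/∂r² = 0
∇²f = 12*p + 10*q
At (-1, -3, 2): -42.

-42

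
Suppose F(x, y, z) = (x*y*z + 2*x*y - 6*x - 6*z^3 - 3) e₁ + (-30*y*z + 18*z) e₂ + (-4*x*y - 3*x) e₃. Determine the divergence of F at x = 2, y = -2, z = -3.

∂F₁/∂x = y*z + 2*y - 6
∂F₂/∂y = -30*z
∂F₃/∂z = 0
∇·F = y*z + 2*y - 30*z - 6
At (2, -2, -3): 86.

86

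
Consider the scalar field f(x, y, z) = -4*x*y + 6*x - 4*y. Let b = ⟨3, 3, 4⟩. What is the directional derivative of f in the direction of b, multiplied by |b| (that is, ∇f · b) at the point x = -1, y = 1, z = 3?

∂f/∂x = -4*y + 6
∂f/∂y = -4*x - 4
∂f/∂z = 0
∇f at (-1, 1, 3) = (2, 0, 0)
∇f · b = (2)(3) + (0)(3) + (0)(4) = 6

6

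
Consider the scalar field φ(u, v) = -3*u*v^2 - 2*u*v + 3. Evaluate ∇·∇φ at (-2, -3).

12

∂²φ/∂u² = 0
∂²φ/∂v² = -6*u
∇²φ = -6*u
At (-2, -3): 12.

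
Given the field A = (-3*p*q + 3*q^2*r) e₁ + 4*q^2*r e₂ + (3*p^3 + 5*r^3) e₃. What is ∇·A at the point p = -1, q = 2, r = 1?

∂A₁/∂p = -3*q
∂A₂/∂q = 8*q*r
∂A₃/∂r = 15*r^2
∇·A = 8*q*r - 3*q + 15*r^2
At (-1, 2, 1): 25.

25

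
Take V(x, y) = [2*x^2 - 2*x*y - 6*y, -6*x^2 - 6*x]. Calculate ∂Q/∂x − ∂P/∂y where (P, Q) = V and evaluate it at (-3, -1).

30

∂V₂/∂x = -12*x - 6
∂V₁/∂y = -2*x - 6
Scalar curl = -10*x
At (-3, -1): 30.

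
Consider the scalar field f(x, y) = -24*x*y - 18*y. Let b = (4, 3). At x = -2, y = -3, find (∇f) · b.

∂f/∂x = -24*y
∂f/∂y = -24*x - 18
∇f at (-2, -3) = (72, 30)
∇f · b = (72)(4) + (30)(3) = 378

378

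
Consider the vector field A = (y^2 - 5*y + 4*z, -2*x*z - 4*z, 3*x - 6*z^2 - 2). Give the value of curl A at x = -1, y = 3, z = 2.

(2, 1, -5)

(∇×A)₁ = ∂A₃/∂y − ∂A₂/∂z = 2*x + 4
(∇×A)₂ = ∂A₁/∂z − ∂A₃/∂x = 1
(∇×A)₃ = ∂A₂/∂x − ∂A₁/∂y = -2*y - 2*z + 5
∇×A = (2*x + 4, 1, -2*y - 2*z + 5)
At (-1, 3, 2): (2, 1, -5).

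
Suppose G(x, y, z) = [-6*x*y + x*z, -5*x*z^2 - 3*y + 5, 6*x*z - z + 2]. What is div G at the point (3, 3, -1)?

∂G₁/∂x = -6*y + z
∂G₂/∂y = -3
∂G₃/∂z = 6*x - 1
∇·G = 6*x - 6*y + z - 4
At (3, 3, -1): -5.

-5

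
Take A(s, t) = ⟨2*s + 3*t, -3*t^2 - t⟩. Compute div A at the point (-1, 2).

-11

∂A₁/∂s = 2
∂A₂/∂t = -6*t - 1
∇·A = -6*t + 1
At (-1, 2): -11.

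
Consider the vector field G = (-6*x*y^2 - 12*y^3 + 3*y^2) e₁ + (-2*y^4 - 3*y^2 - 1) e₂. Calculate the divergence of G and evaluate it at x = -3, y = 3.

∂G₁/∂x = -6*y^2
∂G₂/∂y = -8*y^3 - 6*y
∇·G = -8*y^3 - 6*y^2 - 6*y
At (-3, 3): -288.

-288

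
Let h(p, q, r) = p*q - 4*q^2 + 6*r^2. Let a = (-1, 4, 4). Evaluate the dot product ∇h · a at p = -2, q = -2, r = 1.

106

∂h/∂p = q
∂h/∂q = p - 8*q
∂h/∂r = 12*r
∇h at (-2, -2, 1) = (-2, 14, 12)
∇h · a = (-2)(-1) + (14)(4) + (12)(4) = 106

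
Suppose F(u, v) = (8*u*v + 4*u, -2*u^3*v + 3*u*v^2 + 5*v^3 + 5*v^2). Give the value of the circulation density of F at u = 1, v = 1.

∂F₂/∂u = -6*u^2*v + 3*v^2
∂F₁/∂v = 8*u
Scalar curl = -6*u^2*v - 8*u + 3*v^2
At (1, 1): -11.

-11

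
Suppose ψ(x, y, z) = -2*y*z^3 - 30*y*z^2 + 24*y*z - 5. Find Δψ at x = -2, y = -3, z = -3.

∂²ψ/∂x² = 0
∂²ψ/∂y² = 0
∂²ψ/∂z² = -12*y*(z + 5)
∇²ψ = -12*y*z - 60*y
At (-2, -3, -3): 72.

72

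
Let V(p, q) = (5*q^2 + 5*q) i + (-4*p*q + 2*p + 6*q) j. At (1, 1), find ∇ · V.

2

∂V₁/∂p = 0
∂V₂/∂q = -4*p + 6
∇·V = -4*p + 6
At (1, 1): 2.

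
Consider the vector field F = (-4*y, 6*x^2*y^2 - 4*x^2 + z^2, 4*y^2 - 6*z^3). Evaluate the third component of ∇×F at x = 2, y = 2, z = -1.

84

(∇×F)_3 = ∂F₂/∂x − ∂F₁/∂y
= 12*x*y^2 - 8*x − (-4)
= 12*x*y^2 - 8*x + 4
At (2, 2, -1): 84.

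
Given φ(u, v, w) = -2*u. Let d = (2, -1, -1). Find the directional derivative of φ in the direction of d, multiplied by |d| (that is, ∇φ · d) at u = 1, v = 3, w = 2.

∂φ/∂u = -2
∂φ/∂v = 0
∂φ/∂w = 0
∇φ at (1, 3, 2) = (-2, 0, 0)
∇φ · d = (-2)(2) + (0)(-1) + (0)(-1) = -4

-4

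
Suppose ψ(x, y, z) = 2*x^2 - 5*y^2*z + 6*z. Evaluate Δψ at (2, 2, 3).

-26

∂²ψ/∂x² = 4
∂²ψ/∂y² = -10*z
∂²ψ/∂z² = 0
∇²ψ = -10*z + 4
At (2, 2, 3): -26.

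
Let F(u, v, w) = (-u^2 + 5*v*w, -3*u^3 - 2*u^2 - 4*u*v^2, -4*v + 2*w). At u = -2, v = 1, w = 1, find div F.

∂F₁/∂u = -2*u
∂F₂/∂v = -8*u*v
∂F₃/∂w = 2
∇·F = -8*u*v - 2*u + 2
At (-2, 1, 1): 22.

22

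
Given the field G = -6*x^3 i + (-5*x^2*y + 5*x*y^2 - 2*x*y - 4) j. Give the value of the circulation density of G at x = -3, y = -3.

-39

∂G₂/∂x = -10*x*y + 5*y^2 - 2*y
∂G₁/∂y = 0
Scalar curl = -10*x*y + 5*y^2 - 2*y
At (-3, -3): -39.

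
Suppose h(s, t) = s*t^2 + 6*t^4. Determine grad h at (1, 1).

∂h/∂s = t^2
∂h/∂t = 2*s*t + 24*t^3
∇h = (t^2, 2*s*t + 24*t^3)
At (1, 1): (1, 26).

(1, 26)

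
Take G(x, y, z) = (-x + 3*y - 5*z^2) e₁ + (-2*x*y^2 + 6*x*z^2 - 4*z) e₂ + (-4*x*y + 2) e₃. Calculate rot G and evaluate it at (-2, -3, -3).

(∇×G)₁ = ∂G₃/∂y − ∂G₂/∂z = -12*x*z - 4*x + 4
(∇×G)₂ = ∂G₁/∂z − ∂G₃/∂x = 4*y - 10*z
(∇×G)₃ = ∂G₂/∂x − ∂G₁/∂y = -2*y^2 + 6*z^2 - 3
∇×G = (-12*x*z - 4*x + 4, 4*y - 10*z, -2*y^2 + 6*z^2 - 3)
At (-2, -3, -3): (-60, 18, 33).

(-60, 18, 33)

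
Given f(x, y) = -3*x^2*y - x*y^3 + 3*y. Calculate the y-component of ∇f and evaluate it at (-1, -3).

27

(∇f)_2 = ∂f/∂y = -3*x^2 - 3*x*y^2 + 3
At (-1, -3): 27.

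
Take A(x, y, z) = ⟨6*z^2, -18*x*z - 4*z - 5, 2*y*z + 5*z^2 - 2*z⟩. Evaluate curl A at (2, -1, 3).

(46, 36, -54)

(∇×A)₁ = ∂A₃/∂y − ∂A₂/∂z = 18*x + 2*z + 4
(∇×A)₂ = ∂A₁/∂z − ∂A₃/∂x = 12*z
(∇×A)₃ = ∂A₂/∂x − ∂A₁/∂y = -18*z
∇×A = (18*x + 2*z + 4, 12*z, -18*z)
At (2, -1, 3): (46, 36, -54).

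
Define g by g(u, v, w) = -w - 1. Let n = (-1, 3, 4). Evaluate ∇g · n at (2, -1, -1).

∂g/∂u = 0
∂g/∂v = 0
∂g/∂w = -1
∇g at (2, -1, -1) = (0, 0, -1)
∇g · n = (0)(-1) + (0)(3) + (-1)(4) = -4

-4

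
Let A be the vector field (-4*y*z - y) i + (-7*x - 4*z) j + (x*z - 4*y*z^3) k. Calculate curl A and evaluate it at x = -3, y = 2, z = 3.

(∇×A)₁ = ∂A₃/∂y − ∂A₂/∂z = -4*z^3 + 4
(∇×A)₂ = ∂A₁/∂z − ∂A₃/∂x = -4*y - z
(∇×A)₃ = ∂A₂/∂x − ∂A₁/∂y = 4*z - 6
∇×A = (-4*z^3 + 4, -4*y - z, 4*z - 6)
At (-3, 2, 3): (-104, -11, 6).

(-104, -11, 6)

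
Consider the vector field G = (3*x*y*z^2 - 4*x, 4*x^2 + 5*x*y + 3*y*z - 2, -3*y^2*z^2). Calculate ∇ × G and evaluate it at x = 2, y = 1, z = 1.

(-9, 12, 15)

(∇×G)₁ = ∂G₃/∂y − ∂G₂/∂z = -6*y*z^2 - 3*y
(∇×G)₂ = ∂G₁/∂z − ∂G₃/∂x = 6*x*y*z
(∇×G)₃ = ∂G₂/∂x − ∂G₁/∂y = -3*x*z^2 + 8*x + 5*y
∇×G = (-6*y*z^2 - 3*y, 6*x*y*z, -3*x*z^2 + 8*x + 5*y)
At (2, 1, 1): (-9, 12, 15).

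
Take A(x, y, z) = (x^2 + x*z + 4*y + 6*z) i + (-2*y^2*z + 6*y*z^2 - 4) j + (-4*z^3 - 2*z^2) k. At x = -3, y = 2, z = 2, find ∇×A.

(∇×A)₁ = ∂A₃/∂y − ∂A₂/∂z = 2*y^2 - 12*y*z
(∇×A)₂ = ∂A₁/∂z − ∂A₃/∂x = x + 6
(∇×A)₃ = ∂A₂/∂x − ∂A₁/∂y = -4
∇×A = (2*y^2 - 12*y*z, x + 6, -4)
At (-3, 2, 2): (-40, 3, -4).

(-40, 3, -4)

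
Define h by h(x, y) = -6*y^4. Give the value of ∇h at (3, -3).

(0, 648)

∂h/∂x = 0
∂h/∂y = -24*y^3
∇h = (0, -24*y^3)
At (3, -3): (0, 648).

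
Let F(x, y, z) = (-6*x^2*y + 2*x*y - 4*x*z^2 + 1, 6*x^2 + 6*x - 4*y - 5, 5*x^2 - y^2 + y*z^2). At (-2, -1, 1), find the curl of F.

(3, 36, 10)

(∇×F)₁ = ∂F₃/∂y − ∂F₂/∂z = -2*y + z^2
(∇×F)₂ = ∂F₁/∂z − ∂F₃/∂x = -8*x*z - 10*x
(∇×F)₃ = ∂F₂/∂x − ∂F₁/∂y = 6*x^2 + 10*x + 6
∇×F = (-2*y + z^2, -8*x*z - 10*x, 6*x^2 + 10*x + 6)
At (-2, -1, 1): (3, 36, 10).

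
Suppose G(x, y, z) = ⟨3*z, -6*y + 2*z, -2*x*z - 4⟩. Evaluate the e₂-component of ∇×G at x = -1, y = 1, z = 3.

(∇×G)_2 = ∂G₁/∂z − ∂G₃/∂x
= 3 − (-2*z)
= 2*z + 3
At (-1, 1, 3): 9.

9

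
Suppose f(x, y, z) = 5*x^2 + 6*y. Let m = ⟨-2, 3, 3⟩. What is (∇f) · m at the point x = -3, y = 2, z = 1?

∂f/∂x = 10*x
∂f/∂y = 6
∂f/∂z = 0
∇f at (-3, 2, 1) = (-30, 6, 0)
∇f · m = (-30)(-2) + (6)(3) + (0)(3) = 78

78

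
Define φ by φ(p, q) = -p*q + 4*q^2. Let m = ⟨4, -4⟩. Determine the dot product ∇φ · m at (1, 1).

-32

∂φ/∂p = -q
∂φ/∂q = -p + 8*q
∇φ at (1, 1) = (-1, 7)
∇φ · m = (-1)(4) + (7)(-4) = -32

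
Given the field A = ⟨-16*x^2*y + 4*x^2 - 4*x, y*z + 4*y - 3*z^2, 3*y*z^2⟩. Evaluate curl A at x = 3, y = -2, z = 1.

(∇×A)₁ = ∂A₃/∂y − ∂A₂/∂z = -y + 3*z^2 + 6*z
(∇×A)₂ = ∂A₁/∂z − ∂A₃/∂x = 0
(∇×A)₃ = ∂A₂/∂x − ∂A₁/∂y = 16*x^2
∇×A = (-y + 3*z^2 + 6*z, 0, 16*x^2)
At (3, -2, 1): (11, 0, 144).

(11, 0, 144)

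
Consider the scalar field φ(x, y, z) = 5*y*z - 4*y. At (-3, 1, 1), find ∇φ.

∂φ/∂x = 0
∂φ/∂y = 5*z - 4
∂φ/∂z = 5*y
∇φ = (0, 5*z - 4, 5*y)
At (-3, 1, 1): (0, 1, 5).

(0, 1, 5)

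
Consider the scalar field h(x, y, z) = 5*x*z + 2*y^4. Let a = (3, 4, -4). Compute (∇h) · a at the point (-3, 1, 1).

107

∂h/∂x = 5*z
∂h/∂y = 8*y^3
∂h/∂z = 5*x
∇h at (-3, 1, 1) = (5, 8, -15)
∇h · a = (5)(3) + (8)(4) + (-15)(-4) = 107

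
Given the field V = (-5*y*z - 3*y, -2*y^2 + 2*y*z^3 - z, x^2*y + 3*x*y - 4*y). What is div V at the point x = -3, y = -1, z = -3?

-50

∂V₁/∂x = 0
∂V₂/∂y = -4*y + 2*z^3
∂V₃/∂z = 0
∇·V = -4*y + 2*z^3
At (-3, -1, -3): -50.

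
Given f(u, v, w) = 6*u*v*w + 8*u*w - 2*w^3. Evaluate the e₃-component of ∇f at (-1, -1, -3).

-56

(∇f)_3 = ∂f/∂w = 6*u*v + 8*u - 6*w^2
At (-1, -1, -3): -56.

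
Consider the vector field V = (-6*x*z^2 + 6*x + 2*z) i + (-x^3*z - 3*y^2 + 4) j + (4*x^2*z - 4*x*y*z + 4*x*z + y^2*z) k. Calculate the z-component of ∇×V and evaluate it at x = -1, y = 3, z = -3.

(∇×V)_3 = ∂V₂/∂x − ∂V₁/∂y
= -3*x^2*z − (0)
= -3*x^2*z
At (-1, 3, -3): 9.

9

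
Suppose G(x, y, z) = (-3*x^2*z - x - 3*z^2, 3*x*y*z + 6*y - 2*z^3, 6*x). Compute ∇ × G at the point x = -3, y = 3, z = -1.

(33, -27, -9)

(∇×G)₁ = ∂G₃/∂y − ∂G₂/∂z = -3*x*y + 6*z^2
(∇×G)₂ = ∂G₁/∂z − ∂G₃/∂x = -3*x^2 - 6*z - 6
(∇×G)₃ = ∂G₂/∂x − ∂G₁/∂y = 3*y*z
∇×G = (-3*x*y + 6*z^2, -3*x^2 - 6*z - 6, 3*y*z)
At (-3, 3, -1): (33, -27, -9).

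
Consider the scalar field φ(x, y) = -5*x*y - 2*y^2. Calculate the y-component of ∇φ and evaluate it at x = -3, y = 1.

(∇φ)_2 = ∂φ/∂y = -5*x - 4*y
At (-3, 1): 11.

11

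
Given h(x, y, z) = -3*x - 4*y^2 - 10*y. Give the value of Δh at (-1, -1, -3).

∂²h/∂x² = 0
∂²h/∂y² = -8
∂²h/∂z² = 0
∇²h = -8
At (-1, -1, -3): -8.

-8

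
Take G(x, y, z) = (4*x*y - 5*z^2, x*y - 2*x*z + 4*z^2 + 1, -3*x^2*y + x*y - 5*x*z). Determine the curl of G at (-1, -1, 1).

(-14, 2, 1)

(∇×G)₁ = ∂G₃/∂y − ∂G₂/∂z = -3*x^2 + 3*x - 8*z
(∇×G)₂ = ∂G₁/∂z − ∂G₃/∂x = 6*x*y - y - 5*z
(∇×G)₃ = ∂G₂/∂x − ∂G₁/∂y = -4*x + y - 2*z
∇×G = (-3*x^2 + 3*x - 8*z, 6*x*y - y - 5*z, -4*x + y - 2*z)
At (-1, -1, 1): (-14, 2, 1).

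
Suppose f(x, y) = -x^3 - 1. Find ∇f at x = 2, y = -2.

(-12, 0)

∂f/∂x = -3*x^2
∂f/∂y = 0
∇f = (-3*x^2, 0)
At (2, -2): (-12, 0).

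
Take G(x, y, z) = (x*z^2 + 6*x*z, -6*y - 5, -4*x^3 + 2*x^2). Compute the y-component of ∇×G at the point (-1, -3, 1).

8

(∇×G)_2 = ∂G₁/∂z − ∂G₃/∂x
= 2*x*z + 6*x − (-12*x^2 + 4*x)
= 12*x^2 + 2*x*z + 2*x
At (-1, -3, 1): 8.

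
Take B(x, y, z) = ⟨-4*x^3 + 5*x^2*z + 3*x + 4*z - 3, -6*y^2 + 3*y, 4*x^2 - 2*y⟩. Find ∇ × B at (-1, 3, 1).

(-2, 17, 0)

(∇×B)₁ = ∂B₃/∂y − ∂B₂/∂z = -2
(∇×B)₂ = ∂B₁/∂z − ∂B₃/∂x = 5*x^2 - 8*x + 4
(∇×B)₃ = ∂B₂/∂x − ∂B₁/∂y = 0
∇×B = (-2, 5*x^2 - 8*x + 4, 0)
At (-1, 3, 1): (-2, 17, 0).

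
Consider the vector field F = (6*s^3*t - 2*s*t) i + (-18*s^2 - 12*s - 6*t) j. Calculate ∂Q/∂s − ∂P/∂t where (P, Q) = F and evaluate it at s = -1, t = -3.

28

∂F₂/∂s = -36*s - 12
∂F₁/∂t = 6*s^3 - 2*s
Scalar curl = -6*s^3 - 34*s - 12
At (-1, -3): 28.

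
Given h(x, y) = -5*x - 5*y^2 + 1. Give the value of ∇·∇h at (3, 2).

∂²h/∂x² = 0
∂²h/∂y² = -10
∇²h = -10
At (3, 2): -10.

-10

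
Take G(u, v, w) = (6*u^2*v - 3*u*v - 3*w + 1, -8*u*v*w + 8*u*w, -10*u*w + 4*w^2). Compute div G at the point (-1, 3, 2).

-3

∂G₁/∂u = 12*u*v - 3*v
∂G₂/∂v = -8*u*w
∂G₃/∂w = -10*u + 8*w
∇·G = 12*u*v - 8*u*w - 10*u - 3*v + 8*w
At (-1, 3, 2): -3.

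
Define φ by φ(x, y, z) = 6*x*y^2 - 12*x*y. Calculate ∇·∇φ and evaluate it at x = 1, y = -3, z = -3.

12

∂²φ/∂x² = 0
∂²φ/∂y² = 12*x
∂²φ/∂z² = 0
∇²φ = 12*x
At (1, -3, -3): 12.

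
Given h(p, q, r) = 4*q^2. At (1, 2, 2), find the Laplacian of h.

∂²h/∂p² = 0
∂²h/∂q² = 8
∂²h/∂r² = 0
∇²h = 8
At (1, 2, 2): 8.

8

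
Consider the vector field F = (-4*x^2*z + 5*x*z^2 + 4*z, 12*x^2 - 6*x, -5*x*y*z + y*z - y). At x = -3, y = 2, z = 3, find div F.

149

∂F₁/∂x = -8*x*z + 5*z^2
∂F₂/∂y = 0
∂F₃/∂z = -5*x*y + y
∇·F = -5*x*y - 8*x*z + y + 5*z^2
At (-3, 2, 3): 149.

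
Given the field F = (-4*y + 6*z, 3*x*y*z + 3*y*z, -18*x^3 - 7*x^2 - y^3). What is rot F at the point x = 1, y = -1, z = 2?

(3, 74, -2)

(∇×F)₁ = ∂F₃/∂y − ∂F₂/∂z = -3*x*y - 3*y^2 - 3*y
(∇×F)₂ = ∂F₁/∂z − ∂F₃/∂x = 54*x^2 + 14*x + 6
(∇×F)₃ = ∂F₂/∂x − ∂F₁/∂y = 3*y*z + 4
∇×F = (-3*x*y - 3*y^2 - 3*y, 54*x^2 + 14*x + 6, 3*y*z + 4)
At (1, -1, 2): (3, 74, -2).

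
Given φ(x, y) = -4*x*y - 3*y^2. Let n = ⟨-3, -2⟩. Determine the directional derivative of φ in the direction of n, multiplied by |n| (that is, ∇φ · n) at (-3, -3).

-96

∂φ/∂x = -4*y
∂φ/∂y = -4*x - 6*y
∇φ at (-3, -3) = (12, 30)
∇φ · n = (12)(-3) + (30)(-2) = -96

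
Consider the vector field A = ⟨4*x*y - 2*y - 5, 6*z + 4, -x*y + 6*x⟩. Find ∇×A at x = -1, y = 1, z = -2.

(∇×A)₁ = ∂A₃/∂y − ∂A₂/∂z = -x - 6
(∇×A)₂ = ∂A₁/∂z − ∂A₃/∂x = y - 6
(∇×A)₃ = ∂A₂/∂x − ∂A₁/∂y = -4*x + 2
∇×A = (-x - 6, y - 6, -4*x + 2)
At (-1, 1, -2): (-5, -5, 6).

(-5, -5, 6)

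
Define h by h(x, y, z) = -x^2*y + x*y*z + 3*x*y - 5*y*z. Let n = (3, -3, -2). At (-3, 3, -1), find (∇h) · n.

∂h/∂x = -2*x*y + y*z + 3*y
∂h/∂y = -x^2 + x*z + 3*x - 5*z
∂h/∂z = x*y - 5*y
∇h at (-3, 3, -1) = (24, -10, -24)
∇h · n = (24)(3) + (-10)(-3) + (-24)(-2) = 150

150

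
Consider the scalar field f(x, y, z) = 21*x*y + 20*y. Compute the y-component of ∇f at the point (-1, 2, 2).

-1

(∇f)_2 = ∂f/∂y = 21*x + 20
At (-1, 2, 2): -1.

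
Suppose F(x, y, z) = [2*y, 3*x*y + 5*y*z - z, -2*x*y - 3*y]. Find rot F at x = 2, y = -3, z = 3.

(9, -6, -11)

(∇×F)₁ = ∂F₃/∂y − ∂F₂/∂z = -2*x - 5*y - 2
(∇×F)₂ = ∂F₁/∂z − ∂F₃/∂x = 2*y
(∇×F)₃ = ∂F₂/∂x − ∂F₁/∂y = 3*y - 2
∇×F = (-2*x - 5*y - 2, 2*y, 3*y - 2)
At (2, -3, 3): (9, -6, -11).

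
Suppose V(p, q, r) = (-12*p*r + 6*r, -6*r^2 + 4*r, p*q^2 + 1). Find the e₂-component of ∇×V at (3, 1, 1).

(∇×V)_2 = ∂V₁/∂r − ∂V₃/∂p
= -12*p + 6 − (q^2)
= -12*p - q^2 + 6
At (3, 1, 1): -31.

-31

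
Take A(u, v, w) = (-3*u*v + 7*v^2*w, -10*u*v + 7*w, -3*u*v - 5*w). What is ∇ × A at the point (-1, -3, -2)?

(∇×A)₁ = ∂A₃/∂v − ∂A₂/∂w = -3*u - 7
(∇×A)₂ = ∂A₁/∂w − ∂A₃/∂u = 7*v^2 + 3*v
(∇×A)₃ = ∂A₂/∂u − ∂A₁/∂v = 3*u - 14*v*w - 10*v
∇×A = (-3*u - 7, 7*v^2 + 3*v, 3*u - 14*v*w - 10*v)
At (-1, -3, -2): (-4, 54, -57).

(-4, 54, -57)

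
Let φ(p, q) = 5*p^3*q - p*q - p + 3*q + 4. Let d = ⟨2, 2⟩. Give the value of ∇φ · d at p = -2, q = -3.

∂φ/∂p = 15*p^2*q - q - 1
∂φ/∂q = 5*p^3 - p + 3
∇φ at (-2, -3) = (-178, -35)
∇φ · d = (-178)(2) + (-35)(2) = -426

-426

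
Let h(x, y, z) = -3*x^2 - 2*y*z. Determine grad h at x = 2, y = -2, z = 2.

∂h/∂x = -6*x
∂h/∂y = -2*z
∂h/∂z = -2*y
∇h = (-6*x, -2*z, -2*y)
At (2, -2, 2): (-12, -4, 4).

(-12, -4, 4)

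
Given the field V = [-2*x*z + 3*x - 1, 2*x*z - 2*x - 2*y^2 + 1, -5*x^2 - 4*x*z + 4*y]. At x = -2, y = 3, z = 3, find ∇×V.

(8, -4, 4)

(∇×V)₁ = ∂V₃/∂y − ∂V₂/∂z = -2*x + 4
(∇×V)₂ = ∂V₁/∂z − ∂V₃/∂x = 8*x + 4*z
(∇×V)₃ = ∂V₂/∂x − ∂V₁/∂y = 2*z - 2
∇×V = (-2*x + 4, 8*x + 4*z, 2*z - 2)
At (-2, 3, 3): (8, -4, 4).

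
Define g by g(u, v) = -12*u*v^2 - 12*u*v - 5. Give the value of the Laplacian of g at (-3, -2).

∂²g/∂u² = 0
∂²g/∂v² = -24*u
∇²g = -24*u
At (-3, -2): 72.

72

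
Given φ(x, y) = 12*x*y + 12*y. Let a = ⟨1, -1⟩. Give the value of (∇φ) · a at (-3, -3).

-12

∂φ/∂x = 12*y
∂φ/∂y = 12*x + 12
∇φ at (-3, -3) = (-36, -24)
∇φ · a = (-36)(1) + (-24)(-1) = -12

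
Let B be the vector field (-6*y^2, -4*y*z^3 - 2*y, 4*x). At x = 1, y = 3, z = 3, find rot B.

(324, -4, 36)

(∇×B)₁ = ∂B₃/∂y − ∂B₂/∂z = 12*y*z^2
(∇×B)₂ = ∂B₁/∂z − ∂B₃/∂x = -4
(∇×B)₃ = ∂B₂/∂x − ∂B₁/∂y = 12*y
∇×B = (12*y*z^2, -4, 12*y)
At (1, 3, 3): (324, -4, 36).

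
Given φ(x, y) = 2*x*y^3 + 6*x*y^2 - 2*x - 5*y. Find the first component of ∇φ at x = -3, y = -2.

(∇φ)_1 = ∂φ/∂x = 2*y^3 + 6*y^2 - 2
At (-3, -2): 6.

6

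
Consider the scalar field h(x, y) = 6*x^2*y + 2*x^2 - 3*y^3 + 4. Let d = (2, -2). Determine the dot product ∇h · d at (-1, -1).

22

∂h/∂x = 12*x*y + 4*x
∂h/∂y = 6*x^2 - 9*y^2
∇h at (-1, -1) = (8, -3)
∇h · d = (8)(2) + (-3)(-2) = 22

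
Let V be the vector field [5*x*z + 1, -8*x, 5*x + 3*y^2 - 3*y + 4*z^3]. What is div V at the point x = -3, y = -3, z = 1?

17

∂V₁/∂x = 5*z
∂V₂/∂y = 0
∂V₃/∂z = 12*z^2
∇·V = 12*z^2 + 5*z
At (-3, -3, 1): 17.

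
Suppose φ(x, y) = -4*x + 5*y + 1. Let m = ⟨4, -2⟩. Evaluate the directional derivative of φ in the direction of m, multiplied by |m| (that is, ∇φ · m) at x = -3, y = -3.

∂φ/∂x = -4
∂φ/∂y = 5
∇φ at (-3, -3) = (-4, 5)
∇φ · m = (-4)(4) + (5)(-2) = -26

-26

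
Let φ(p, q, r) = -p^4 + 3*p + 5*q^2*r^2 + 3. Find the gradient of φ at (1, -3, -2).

(-1, -120, -180)

∂φ/∂p = -4*p^3 + 3
∂φ/∂q = 10*q*r^2
∂φ/∂r = 10*q^2*r
∇φ = (-4*p^3 + 3, 10*q*r^2, 10*q^2*r)
At (1, -3, -2): (-1, -120, -180).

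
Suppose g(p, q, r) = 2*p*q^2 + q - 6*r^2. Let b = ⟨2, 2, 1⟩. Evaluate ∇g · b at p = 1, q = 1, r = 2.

-10

∂g/∂p = 2*q^2
∂g/∂q = 4*p*q + 1
∂g/∂r = -12*r
∇g at (1, 1, 2) = (2, 5, -24)
∇g · b = (2)(2) + (5)(2) + (-24)(1) = -10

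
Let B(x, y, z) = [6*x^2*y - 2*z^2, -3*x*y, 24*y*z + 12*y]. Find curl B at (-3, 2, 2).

(60, -8, -60)

(∇×B)₁ = ∂B₃/∂y − ∂B₂/∂z = 24*z + 12
(∇×B)₂ = ∂B₁/∂z − ∂B₃/∂x = -4*z
(∇×B)₃ = ∂B₂/∂x − ∂B₁/∂y = -6*x^2 - 3*y
∇×B = (24*z + 12, -4*z, -6*x^2 - 3*y)
At (-3, 2, 2): (60, -8, -60).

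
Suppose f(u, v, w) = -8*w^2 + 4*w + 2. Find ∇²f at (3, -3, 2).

∂²f/∂u² = 0
∂²f/∂v² = 0
∂²f/∂w² = -16
∇²f = -16
At (3, -3, 2): -16.

-16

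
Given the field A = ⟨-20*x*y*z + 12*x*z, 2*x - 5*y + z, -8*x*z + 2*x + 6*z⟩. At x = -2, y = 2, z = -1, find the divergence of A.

45

∂A₁/∂x = -20*y*z + 12*z
∂A₂/∂y = -5
∂A₃/∂z = -8*x + 6
∇·A = -8*x - 20*y*z + 12*z + 1
At (-2, 2, -1): 45.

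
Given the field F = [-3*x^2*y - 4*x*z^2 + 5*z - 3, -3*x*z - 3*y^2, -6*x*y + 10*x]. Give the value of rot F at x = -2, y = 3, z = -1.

(6, -3, 15)

(∇×F)₁ = ∂F₃/∂y − ∂F₂/∂z = -3*x
(∇×F)₂ = ∂F₁/∂z − ∂F₃/∂x = -8*x*z + 6*y - 5
(∇×F)₃ = ∂F₂/∂x − ∂F₁/∂y = 3*x^2 - 3*z
∇×F = (-3*x, -8*x*z + 6*y - 5, 3*x^2 - 3*z)
At (-2, 3, -1): (6, -3, 15).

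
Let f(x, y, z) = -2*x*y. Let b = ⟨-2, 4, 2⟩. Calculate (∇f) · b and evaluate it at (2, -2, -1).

-24

∂f/∂x = -2*y
∂f/∂y = -2*x
∂f/∂z = 0
∇f at (2, -2, -1) = (4, -4, 0)
∇f · b = (4)(-2) + (-4)(4) + (0)(2) = -24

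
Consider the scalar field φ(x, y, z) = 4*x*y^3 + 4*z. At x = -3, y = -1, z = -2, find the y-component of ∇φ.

(∇φ)_2 = ∂φ/∂y = 12*x*y^2
At (-3, -1, -2): -36.

-36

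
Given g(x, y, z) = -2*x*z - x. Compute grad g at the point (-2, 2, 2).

(-5, 0, 4)

∂g/∂x = -2*z - 1
∂g/∂y = 0
∂g/∂z = -2*x
∇g = (-2*z - 1, 0, -2*x)
At (-2, 2, 2): (-5, 0, 4).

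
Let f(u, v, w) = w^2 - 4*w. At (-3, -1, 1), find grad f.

(0, 0, -2)

∂f/∂u = 0
∂f/∂v = 0
∂f/∂w = 2*w - 4
∇f = (0, 0, 2*w - 4)
At (-3, -1, 1): (0, 0, -2).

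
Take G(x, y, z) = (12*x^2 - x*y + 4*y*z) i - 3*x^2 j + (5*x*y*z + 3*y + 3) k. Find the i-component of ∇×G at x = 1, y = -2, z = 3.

18

(∇×G)_1 = ∂G₃/∂y − ∂G₂/∂z
= 5*x*z + 3 − (0)
= 5*x*z + 3
At (1, -2, 3): 18.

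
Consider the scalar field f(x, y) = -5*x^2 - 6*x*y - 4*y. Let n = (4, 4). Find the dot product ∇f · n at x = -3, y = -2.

∂f/∂x = -10*x - 6*y
∂f/∂y = -6*x - 4
∇f at (-3, -2) = (42, 14)
∇f · n = (42)(4) + (14)(4) = 224

224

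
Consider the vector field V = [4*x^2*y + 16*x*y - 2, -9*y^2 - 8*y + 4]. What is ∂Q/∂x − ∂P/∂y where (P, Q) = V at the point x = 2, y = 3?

-48

∂V₂/∂x = 0
∂V₁/∂y = 4*x^2 + 16*x
Scalar curl = -4*x^2 - 16*x
At (2, 3): -48.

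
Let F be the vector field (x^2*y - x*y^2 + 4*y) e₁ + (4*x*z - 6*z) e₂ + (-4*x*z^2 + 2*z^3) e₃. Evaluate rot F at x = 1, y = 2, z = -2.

(∇×F)₁ = ∂F₃/∂y − ∂F₂/∂z = -4*x + 6
(∇×F)₂ = ∂F₁/∂z − ∂F₃/∂x = 4*z^2
(∇×F)₃ = ∂F₂/∂x − ∂F₁/∂y = -x^2 + 2*x*y + 4*z - 4
∇×F = (-4*x + 6, 4*z^2, -x^2 + 2*x*y + 4*z - 4)
At (1, 2, -2): (2, 16, -9).

(2, 16, -9)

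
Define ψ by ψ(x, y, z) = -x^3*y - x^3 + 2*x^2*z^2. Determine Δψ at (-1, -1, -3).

40

∂²ψ/∂x² = 2*(-3*x*y - 3*x + 2*z^2)
∂²ψ/∂y² = 0
∂²ψ/∂z² = 4*x^2
∇²ψ = 4*x^2 - 6*x*y - 6*x + 4*z^2
At (-1, -1, -3): 40.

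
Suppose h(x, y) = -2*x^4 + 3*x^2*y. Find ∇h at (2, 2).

∂h/∂x = -8*x^3 + 6*x*y
∂h/∂y = 3*x^2
∇h = (-8*x^3 + 6*x*y, 3*x^2)
At (2, 2): (-40, 12).

(-40, 12)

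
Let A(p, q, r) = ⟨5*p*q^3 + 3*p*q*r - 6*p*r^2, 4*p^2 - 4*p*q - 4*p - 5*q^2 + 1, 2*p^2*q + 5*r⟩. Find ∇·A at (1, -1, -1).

3

∂A₁/∂p = 5*q^3 + 3*q*r - 6*r^2
∂A₂/∂q = -4*p - 10*q
∂A₃/∂r = 5
∇·A = -4*p + 5*q^3 + 3*q*r - 10*q - 6*r^2 + 5
At (1, -1, -1): 3.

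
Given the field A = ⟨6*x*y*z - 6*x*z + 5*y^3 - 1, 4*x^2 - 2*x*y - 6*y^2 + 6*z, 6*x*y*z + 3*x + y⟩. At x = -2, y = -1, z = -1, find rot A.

(∇×A)₁ = ∂A₃/∂y − ∂A₂/∂z = 6*x*z - 5
(∇×A)₂ = ∂A₁/∂z − ∂A₃/∂x = 6*x*y - 6*x - 6*y*z - 3
(∇×A)₃ = ∂A₂/∂x − ∂A₁/∂y = -6*x*z + 8*x - 15*y^2 - 2*y
∇×A = (6*x*z - 5, 6*x*y - 6*x - 6*y*z - 3, -6*x*z + 8*x - 15*y^2 - 2*y)
At (-2, -1, -1): (7, 15, -41).

(7, 15, -41)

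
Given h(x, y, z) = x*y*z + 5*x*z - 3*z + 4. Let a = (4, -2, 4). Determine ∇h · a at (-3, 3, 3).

∂h/∂x = y*z + 5*z
∂h/∂y = x*z
∂h/∂z = x*y + 5*x - 3
∇h at (-3, 3, 3) = (24, -9, -27)
∇h · a = (24)(4) + (-9)(-2) + (-27)(4) = 6

6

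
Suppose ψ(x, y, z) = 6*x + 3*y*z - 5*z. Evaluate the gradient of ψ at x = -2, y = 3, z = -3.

(6, -9, 4)

∂ψ/∂x = 6
∂ψ/∂y = 3*z
∂ψ/∂z = 3*y - 5
∇ψ = (6, 3*z, 3*y - 5)
At (-2, 3, -3): (6, -9, 4).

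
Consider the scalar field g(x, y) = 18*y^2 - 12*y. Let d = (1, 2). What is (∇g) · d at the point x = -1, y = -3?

∂g/∂x = 0
∂g/∂y = 36*y - 12
∇g at (-1, -3) = (0, -120)
∇g · d = (0)(1) + (-120)(2) = -240

-240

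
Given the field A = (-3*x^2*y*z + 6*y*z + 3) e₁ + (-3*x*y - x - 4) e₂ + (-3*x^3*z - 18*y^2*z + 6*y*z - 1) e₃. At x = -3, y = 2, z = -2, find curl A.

(∇×A)₁ = ∂A₃/∂y − ∂A₂/∂z = -36*y*z + 6*z
(∇×A)₂ = ∂A₁/∂z − ∂A₃/∂x = -3*x^2*y + 9*x^2*z + 6*y
(∇×A)₃ = ∂A₂/∂x − ∂A₁/∂y = 3*x^2*z - 3*y - 6*z - 1
∇×A = (-36*y*z + 6*z, -3*x^2*y + 9*x^2*z + 6*y, 3*x^2*z - 3*y - 6*z - 1)
At (-3, 2, -2): (132, -204, -49).

(132, -204, -49)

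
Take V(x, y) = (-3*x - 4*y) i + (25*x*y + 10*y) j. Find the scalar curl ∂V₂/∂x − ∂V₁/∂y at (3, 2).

∂V₂/∂x = 25*y
∂V₁/∂y = -4
Scalar curl = 25*y + 4
At (3, 2): 54.

54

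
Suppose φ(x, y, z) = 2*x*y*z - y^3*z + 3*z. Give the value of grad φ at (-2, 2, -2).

(-8, 32, -13)

∂φ/∂x = 2*y*z
∂φ/∂y = 2*x*z - 3*y^2*z
∂φ/∂z = 2*x*y - y^3 + 3
∇φ = (2*y*z, 2*x*z - 3*y^2*z, 2*x*y - y^3 + 3)
At (-2, 2, -2): (-8, 32, -13).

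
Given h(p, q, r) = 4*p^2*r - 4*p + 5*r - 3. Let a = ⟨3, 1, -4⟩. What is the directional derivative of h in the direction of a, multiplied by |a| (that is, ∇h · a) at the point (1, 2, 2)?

∂h/∂p = 8*p*r - 4
∂h/∂q = 0
∂h/∂r = 4*p^2 + 5
∇h at (1, 2, 2) = (12, 0, 9)
∇h · a = (12)(3) + (0)(1) + (9)(-4) = 0

0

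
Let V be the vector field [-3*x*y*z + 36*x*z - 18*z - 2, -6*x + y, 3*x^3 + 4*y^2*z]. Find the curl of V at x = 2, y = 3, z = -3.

(-72, 0, -24)

(∇×V)₁ = ∂V₃/∂y − ∂V₂/∂z = 8*y*z
(∇×V)₂ = ∂V₁/∂z − ∂V₃/∂x = -9*x^2 - 3*x*y + 36*x - 18
(∇×V)₃ = ∂V₂/∂x − ∂V₁/∂y = 3*x*z - 6
∇×V = (8*y*z, -9*x^2 - 3*x*y + 36*x - 18, 3*x*z - 6)
At (2, 3, -3): (-72, 0, -24).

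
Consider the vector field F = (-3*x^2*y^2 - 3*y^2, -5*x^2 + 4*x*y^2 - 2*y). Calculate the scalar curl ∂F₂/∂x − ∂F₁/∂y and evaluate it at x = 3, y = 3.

186

∂F₂/∂x = -10*x + 4*y^2
∂F₁/∂y = -6*x^2*y - 6*y
Scalar curl = 6*x^2*y - 10*x + 4*y^2 + 6*y
At (3, 3): 186.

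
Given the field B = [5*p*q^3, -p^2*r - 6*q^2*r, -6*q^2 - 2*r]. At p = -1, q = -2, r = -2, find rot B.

(49, 0, 56)

(∇×B)₁ = ∂B₃/∂q − ∂B₂/∂r = p^2 + 6*q^2 - 12*q
(∇×B)₂ = ∂B₁/∂r − ∂B₃/∂p = 0
(∇×B)₃ = ∂B₂/∂p − ∂B₁/∂q = -15*p*q^2 - 2*p*r
∇×B = (p^2 + 6*q^2 - 12*q, 0, -15*p*q^2 - 2*p*r)
At (-1, -2, -2): (49, 0, 56).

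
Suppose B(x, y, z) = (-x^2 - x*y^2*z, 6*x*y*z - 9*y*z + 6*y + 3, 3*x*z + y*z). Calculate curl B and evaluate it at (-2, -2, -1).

(∇×B)₁ = ∂B₃/∂y − ∂B₂/∂z = -6*x*y + 9*y + z
(∇×B)₂ = ∂B₁/∂z − ∂B₃/∂x = -x*y^2 - 3*z
(∇×B)₃ = ∂B₂/∂x − ∂B₁/∂y = 2*x*y*z + 6*y*z
∇×B = (-6*x*y + 9*y + z, -x*y^2 - 3*z, 2*x*y*z + 6*y*z)
At (-2, -2, -1): (-43, 11, 4).

(-43, 11, 4)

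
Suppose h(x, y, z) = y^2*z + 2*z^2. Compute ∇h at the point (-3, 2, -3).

(0, -12, -8)

∂h/∂x = 0
∂h/∂y = 2*y*z
∂h/∂z = y^2 + 4*z
∇h = (0, 2*y*z, y^2 + 4*z)
At (-3, 2, -3): (0, -12, -8).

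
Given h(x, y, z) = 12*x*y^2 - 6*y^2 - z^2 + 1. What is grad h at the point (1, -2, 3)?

(48, -24, -6)

∂h/∂x = 12*y^2
∂h/∂y = 24*x*y - 12*y
∂h/∂z = -2*z
∇h = (12*y^2, 24*x*y - 12*y, -2*z)
At (1, -2, 3): (48, -24, -6).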